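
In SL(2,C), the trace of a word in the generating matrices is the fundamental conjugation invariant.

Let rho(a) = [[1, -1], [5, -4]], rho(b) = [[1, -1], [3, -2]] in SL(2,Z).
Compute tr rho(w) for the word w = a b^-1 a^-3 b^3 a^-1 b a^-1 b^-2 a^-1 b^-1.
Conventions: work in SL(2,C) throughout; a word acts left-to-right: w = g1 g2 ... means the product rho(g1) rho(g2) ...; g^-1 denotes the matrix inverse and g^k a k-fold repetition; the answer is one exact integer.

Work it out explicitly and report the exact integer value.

213

rho(a) = [[1, -1], [5, -4]]
... * rho(b^-1) = [[-2, 1], [-3, 1]]  ->  [[1, 0], [2, 1]]
... * rho(a^-1) = [[-4, 1], [-5, 1]]  ->  [[-4, 1], [-13, 3]]
... * rho(a^-1) = [[-4, 1], [-5, 1]]  ->  [[11, -3], [37, -10]]
... * rho(a^-1) = [[-4, 1], [-5, 1]]  ->  [[-29, 8], [-98, 27]]
... * rho(b) = [[1, -1], [3, -2]]  ->  [[-5, 13], [-17, 44]]
... * rho(b) = [[1, -1], [3, -2]]  ->  [[34, -21], [115, -71]]
... * rho(b) = [[1, -1], [3, -2]]  ->  [[-29, 8], [-98, 27]]
... * rho(a^-1) = [[-4, 1], [-5, 1]]  ->  [[76, -21], [257, -71]]
... * rho(b) = [[1, -1], [3, -2]]  ->  [[13, -34], [44, -115]]
... * rho(a^-1) = [[-4, 1], [-5, 1]]  ->  [[118, -21], [399, -71]]
... * rho(b^-1) = [[-2, 1], [-3, 1]]  ->  [[-173, 97], [-585, 328]]
... * rho(b^-1) = [[-2, 1], [-3, 1]]  ->  [[55, -76], [186, -257]]
... * rho(a^-1) = [[-4, 1], [-5, 1]]  ->  [[160, -21], [541, -71]]
... * rho(b^-1) = [[-2, 1], [-3, 1]]  ->  [[-257, 139], [-869, 470]]
tr = -257 + 470 = 213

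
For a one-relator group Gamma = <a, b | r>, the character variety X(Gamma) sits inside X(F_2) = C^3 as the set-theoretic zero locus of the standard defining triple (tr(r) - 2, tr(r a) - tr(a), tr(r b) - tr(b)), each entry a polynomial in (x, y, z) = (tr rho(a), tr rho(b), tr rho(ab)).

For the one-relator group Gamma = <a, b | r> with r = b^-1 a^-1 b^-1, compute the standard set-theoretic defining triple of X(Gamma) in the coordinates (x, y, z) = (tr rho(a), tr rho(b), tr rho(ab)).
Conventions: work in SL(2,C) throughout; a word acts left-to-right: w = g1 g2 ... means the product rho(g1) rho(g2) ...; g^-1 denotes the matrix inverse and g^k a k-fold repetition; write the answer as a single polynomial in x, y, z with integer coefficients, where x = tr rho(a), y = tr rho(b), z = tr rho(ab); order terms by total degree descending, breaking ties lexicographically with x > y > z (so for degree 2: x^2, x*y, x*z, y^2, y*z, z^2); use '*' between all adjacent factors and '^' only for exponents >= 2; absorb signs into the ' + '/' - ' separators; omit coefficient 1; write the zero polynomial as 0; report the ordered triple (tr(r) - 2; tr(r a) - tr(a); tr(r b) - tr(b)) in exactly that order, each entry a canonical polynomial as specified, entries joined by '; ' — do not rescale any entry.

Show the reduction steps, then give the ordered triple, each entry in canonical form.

use: trace(a^-1) = trace(a) = x
use: trace(a^-1 b) = trace(b)*trace(a) - trace(b a)  (eliminate a^-1) = x*y - z
trace(b^-1 a^-1) = trace(a^-1)*trace(b) - trace(a^-1 b)  (eliminate b^-1) = z
trace(b^-1 a^-1 b^-1) = trace(b^-1 a^-1)*trace(b) - trace(b^-1 a^-1 b)  (eliminate b^-1) = y*z - x
trace(b^-1 a b^-1) = trace(b^-1 a)*trace(b) - trace(b^-1 a b) = x*y^2 - y*z - x
trace(a^2) = trace(a)*trace(a) - trace(1) = x^2 - 2
trace(a^2 b) = trace(a)*trace(b a) - trace(b) = x*z - y
trace(a b^-1 a) = trace(a^2)*trace(b) - trace(a^2 b) = x^2*y - x*z - y
trace(a b a b) = trace(b a)*trace(b a) - trace(1)   [split at repeated b] = z^2 - 2
trace(a b^-1 a b) = trace(a b a)*trace(b) - trace(a b a b) = x*y*z - y^2 - z^2 + 2
apply: trace(b^-1 a b^-1 a) = trace(a b^-1 a)*trace(b) - trace(a b^-1 a b) = x^2*y^2 - 2*x*y*z + z^2 - 2
trace(b^-1 a^-1 b^-1 a) = trace(b^-1 a b^-1)*trace(a) - trace(b^-1 a b^-1 a) = x*y*z - x^2 - z^2 + 2
assemble the triple (trace(r) - 2; trace(r a) - x; trace(r b) - y)

y*z - x - 2; x*y*z - x^2 - z^2 - x + 2; -y + z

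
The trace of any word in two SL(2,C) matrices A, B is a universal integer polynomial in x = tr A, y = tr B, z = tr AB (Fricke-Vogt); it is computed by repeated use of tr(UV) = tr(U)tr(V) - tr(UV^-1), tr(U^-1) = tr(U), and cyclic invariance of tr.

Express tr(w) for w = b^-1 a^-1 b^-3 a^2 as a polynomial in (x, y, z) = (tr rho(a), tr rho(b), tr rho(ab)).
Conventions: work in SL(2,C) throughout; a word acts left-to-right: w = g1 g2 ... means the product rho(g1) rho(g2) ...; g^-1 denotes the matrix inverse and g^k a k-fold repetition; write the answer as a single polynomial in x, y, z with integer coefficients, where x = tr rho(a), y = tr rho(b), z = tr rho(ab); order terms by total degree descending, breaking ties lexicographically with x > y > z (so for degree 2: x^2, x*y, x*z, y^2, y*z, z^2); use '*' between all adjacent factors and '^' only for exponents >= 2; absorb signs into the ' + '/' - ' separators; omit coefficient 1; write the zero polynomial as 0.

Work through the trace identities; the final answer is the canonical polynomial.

x^2*y^3*z - x^3*y^2 - x*y^2*z^2 - x^2*y*z - y^3*z + x^3 + 2*x*y^2 + x*z^2 + 2*y*z - 3*x

trace(a b^-1) = trace(a) * trace(b) - trace(a b)  (eliminate b^-1) = x*y - z
use: trace(a b^-2) = trace(a b^-1) * trace(b) - trace(a)  (eliminate b^-1) = x*y^2 - y*z - x
trace(b^-3 a) = trace(a b^-2) * trace(b) - trace(a b^-1)  (eliminate b^-1) = x*y^3 - y^2*z - 2*x*y + z
apply: trace(a^2) = trace(a) * trace(a) - trace(1)  (reduce the a square) = x^2 - 2
trace(a^2 b) = trace(a) * trace(b a) - trace(b)  (reduce the a square) = x*z - y
use: trace(b^-1 a^2) = trace(a^2) * trace(b) - trace(a^2 b)  (eliminate b^-1) = x^2*y - x*z - y
use: trace(b^-2 a^2) = trace(b^-1 a^2) * trace(b) - trace(b^-1 a^2 b)  (eliminate b^-1) = x^2*y^2 - x*y*z - x^2 - y^2 + 2
trace(a^2 b a) = trace(a) * trace(b a^2) - trace(b a)  (reduce the a square) = x^2*z - x*y - z
trace(b a b a) = trace(a b) * trace(a b) - trace(1)  (split on a) = z^2 - 2
trace(b a b) = trace(b) * trace(a b) - trace(a)  (reduce the b square) = y*z - x
use: trace(a^2 b a b) = trace(a) * trace(b a b a) - trace(b a b)  (reduce the a square) = x*z^2 - y*z - x
use: trace(a^2 b a b^-1) = trace(a^2 b a) * trace(b) - trace(a^2 b a b)  (eliminate b^-1) = x^2*y*z - x*y^2 - x*z^2 + x
trace(a^2 b a b^-2) = trace(a^2 b a b^-1) * trace(b) - trace(a^2 b a)  (eliminate b^-1) = x^2*y^2*z - x*y^3 - x*y*z^2 - x^2*z + 2*x*y + z
apply: trace(b^-3 a^2 b a) = trace(a^2 b a b^-2) * trace(b) - trace(a^2 b a b^-1)  (eliminate b^-1) = x^2*y^3*z - x*y^4 - x*y^2*z^2 - 2*x^2*y*z + 3*x*y^2 + x*z^2 + y*z - x
apply: trace(a^-1 b^-3 a^2 b) = trace(b^-3 a^2 b) * trace(a) - trace(b^-3 a^2 b a)  (eliminate a^-1) = -x^2*y^3*z + x^3*y^2 + x*y^4 + x*y^2*z^2 + x^2*y*z - x^3 - 4*x*y^2 - x*z^2 - y*z + 3*x
trace(b^-1 a^-1 b^-3 a^2) = trace(a^-1 b^-3 a^2) * trace(b) - trace(a^-1 b^-3 a^2 b)  (eliminate b^-1) = x^2*y^3*z - x^3*y^2 - x*y^2*z^2 - x^2*y*z - y^3*z + x^3 + 2*x*y^2 + x*z^2 + 2*y*z - 3*x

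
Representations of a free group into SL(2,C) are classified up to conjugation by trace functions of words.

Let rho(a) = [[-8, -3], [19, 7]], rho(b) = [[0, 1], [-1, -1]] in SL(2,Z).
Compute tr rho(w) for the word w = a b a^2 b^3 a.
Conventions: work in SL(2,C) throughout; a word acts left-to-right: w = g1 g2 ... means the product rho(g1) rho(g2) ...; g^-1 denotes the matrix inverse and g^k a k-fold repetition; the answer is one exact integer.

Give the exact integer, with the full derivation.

rho(a) = [[-8, -3], [19, 7]]
... * rho(b) = [[0, 1], [-1, -1]]  ->  [[3, -5], [-7, 12]]
... * rho(a) = [[-8, -3], [19, 7]]  ->  [[-119, -44], [284, 105]]
... * rho(a) = [[-8, -3], [19, 7]]  ->  [[116, 49], [-277, -117]]
... * rho(b) = [[0, 1], [-1, -1]]  ->  [[-49, 67], [117, -160]]
... * rho(b) = [[0, 1], [-1, -1]]  ->  [[-67, -116], [160, 277]]
... * rho(b) = [[0, 1], [-1, -1]]  ->  [[116, 49], [-277, -117]]
... * rho(a) = [[-8, -3], [19, 7]]  ->  [[3, -5], [-7, 12]]
tr = 3 + 12 = 15

15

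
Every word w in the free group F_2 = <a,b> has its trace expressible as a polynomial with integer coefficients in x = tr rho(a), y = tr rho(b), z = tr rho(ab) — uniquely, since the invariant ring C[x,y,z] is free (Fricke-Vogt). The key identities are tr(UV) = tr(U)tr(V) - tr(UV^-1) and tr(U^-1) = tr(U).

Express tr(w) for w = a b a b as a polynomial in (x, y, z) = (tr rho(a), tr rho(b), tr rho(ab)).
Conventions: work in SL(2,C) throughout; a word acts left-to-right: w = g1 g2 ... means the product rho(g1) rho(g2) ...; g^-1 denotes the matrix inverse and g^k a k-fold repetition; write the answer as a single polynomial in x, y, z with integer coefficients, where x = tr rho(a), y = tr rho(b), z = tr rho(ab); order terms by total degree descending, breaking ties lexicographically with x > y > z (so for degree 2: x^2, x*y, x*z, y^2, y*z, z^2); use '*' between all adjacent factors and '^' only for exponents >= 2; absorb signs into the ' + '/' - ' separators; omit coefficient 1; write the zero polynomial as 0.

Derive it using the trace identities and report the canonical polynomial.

trace(a b a b) = trace(a b) trace(a b) - trace(1) = z^2 - 2

z^2 - 2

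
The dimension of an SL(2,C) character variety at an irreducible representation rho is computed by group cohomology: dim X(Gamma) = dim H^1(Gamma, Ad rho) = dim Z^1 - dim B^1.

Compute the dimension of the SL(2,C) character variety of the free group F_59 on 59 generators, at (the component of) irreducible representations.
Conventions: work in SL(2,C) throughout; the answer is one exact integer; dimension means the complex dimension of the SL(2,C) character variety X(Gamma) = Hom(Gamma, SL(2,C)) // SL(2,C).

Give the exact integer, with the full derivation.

174

Gamma = F_59 has 59 generators and no relators.
So Z^1 = (sl_2)^59 in full: dim Z^1 = 177.
At an irreducible rho the centralizer of the image in sl_2 is 0, so the coboundary map sl_2 -> Z^1 is injective: dim B^1 = 3.
dim H^1 = 177 - 3 = 174, which is dim X.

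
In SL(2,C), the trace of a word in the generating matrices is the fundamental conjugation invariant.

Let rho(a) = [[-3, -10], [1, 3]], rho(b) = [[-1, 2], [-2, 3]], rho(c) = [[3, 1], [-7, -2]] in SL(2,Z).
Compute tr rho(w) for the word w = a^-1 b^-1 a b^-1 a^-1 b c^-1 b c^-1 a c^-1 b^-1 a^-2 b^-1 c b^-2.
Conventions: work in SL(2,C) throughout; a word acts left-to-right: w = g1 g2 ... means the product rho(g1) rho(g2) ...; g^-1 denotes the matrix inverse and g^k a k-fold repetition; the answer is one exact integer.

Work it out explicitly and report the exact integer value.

-226928580199

rho(a^-1) = [[3, 10], [-1, -3]]
... * rho(b^-1) = [[3, -2], [2, -1]]  ->  [[29, -16], [-9, 5]]
... * rho(a) = [[-3, -10], [1, 3]]  ->  [[-103, -338], [32, 105]]
... * rho(b^-1) = [[3, -2], [2, -1]]  ->  [[-985, 544], [306, -169]]
... * rho(a^-1) = [[3, 10], [-1, -3]]  ->  [[-3499, -11482], [1087, 3567]]
... * rho(b) = [[-1, 2], [-2, 3]]  ->  [[26463, -41444], [-8221, 12875]]
... * rho(c^-1) = [[-2, -1], [7, 3]]  ->  [[-343034, -150795], [106567, 46846]]
... * rho(b) = [[-1, 2], [-2, 3]]  ->  [[644624, -1138453], [-200259, 353672]]
... * rho(c^-1) = [[-2, -1], [7, 3]]  ->  [[-9258419, -4059983], [2876222, 1261275]]
... * rho(a) = [[-3, -10], [1, 3]]  ->  [[23715274, 80404241], [-7367391, -24978395]]
... * rho(c^-1) = [[-2, -1], [7, 3]]  ->  [[515399139, 217497449], [-160113983, -67567794]]
... * rho(b^-1) = [[3, -2], [2, -1]]  ->  [[1981192315, -1248295727], [-615477537, 387795760]]
... * rho(a^-1) = [[3, 10], [-1, -3]]  ->  [[7191872672, 23556810331], [-2234228371, -7318162650]]
... * rho(a^-1) = [[3, 10], [-1, -3]]  ->  [[-1981192315, 1248295727], [615477537, -387795760]]
... * rho(b^-1) = [[3, -2], [2, -1]]  ->  [[-3446985491, 2714088903], [1070841091, -843159314]]
... * rho(c) = [[3, 1], [-7, -2]]  ->  [[-29339578794, -8875163297], [9114638471, 2757159719]]
... * rho(b^-1) = [[3, -2], [2, -1]]  ->  [[-105769062976, 67554320885], [32858234851, -20986436661]]
... * rho(b^-1) = [[3, -2], [2, -1]]  ->  [[-182198547158, 143983805067], [56601831231, -44730033041]]
tr = -182198547158 + -44730033041 = -226928580199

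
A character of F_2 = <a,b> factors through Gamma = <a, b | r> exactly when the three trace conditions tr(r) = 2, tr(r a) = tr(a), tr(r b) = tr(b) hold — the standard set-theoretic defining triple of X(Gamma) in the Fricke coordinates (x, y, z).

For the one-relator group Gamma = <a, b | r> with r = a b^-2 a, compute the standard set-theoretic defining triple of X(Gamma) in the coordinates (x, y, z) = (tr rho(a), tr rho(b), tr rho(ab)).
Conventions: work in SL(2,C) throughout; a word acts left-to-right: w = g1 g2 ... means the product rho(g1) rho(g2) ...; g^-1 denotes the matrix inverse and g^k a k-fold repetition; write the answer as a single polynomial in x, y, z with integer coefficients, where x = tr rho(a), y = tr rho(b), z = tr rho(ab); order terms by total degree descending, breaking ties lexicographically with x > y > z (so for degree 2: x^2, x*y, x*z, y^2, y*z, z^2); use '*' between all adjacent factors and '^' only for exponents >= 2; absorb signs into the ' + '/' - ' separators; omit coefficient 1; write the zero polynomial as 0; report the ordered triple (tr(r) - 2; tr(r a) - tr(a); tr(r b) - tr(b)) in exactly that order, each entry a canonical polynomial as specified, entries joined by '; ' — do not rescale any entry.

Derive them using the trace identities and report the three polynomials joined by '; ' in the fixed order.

reduce: trace(a^2) = trace(a)*trace(a) - trace(1)  (reduce the a square) = x^2 - 2
reduce: trace(a^2 b) = trace(a)*trace(b a) - trace(b)  (reduce the a square) = x*z - y
trace(a^2 b^-1) = trace(a^2)*trace(b) - trace(a^2 b)  (eliminate b^-1) = x^2*y - x*z - y
so trace(a b^-2 a) = trace(a^2 b^-1)*trace(b) - trace(a^2)  (eliminate b^-1) = x^2*y^2 - x*y*z - x^2 - y^2 + 2
so trace(a^3) = trace(a)*trace(a^2) - trace(a)   [square of a] = x^3 - 3*x
so trace(a^3 b) = trace(a)*trace(b a^2) - trace(b a)   [square of a] = x^2*z - x*y - z
so trace(b^-1 a^3) = trace(a^3)*trace(b) - trace(a^3 b)   [inverse elimination on b] = x^3*y - x^2*z - 2*x*y + z
reduce: trace(a b^-2 a^2) = trace(b^-1 a^3)*trace(b) - trace(b^-1 a^3 b)   [inverse elimination on b] = x^3*y^2 - x^2*y*z - x^3 - 2*x*y^2 + y*z + 3*x
so trace(a b a b) = trace(a b)*trace(a b) - trace(1)   [split at a repeated a] = z^2 - 2
trace(a b a b^-1) = trace(a b a)*trace(b) - trace(a b a b)   [inverse elimination on b] = x*y*z - y^2 - z^2 + 2
trace(a b^-2 a b) = trace(a b a b^-1)*trace(b) - trace(a b a)   [inverse elimination on b] = x*y^2*z - y^3 - y*z^2 - x*z + 3*y
assemble the triple (trace(r) - 2; trace(r a) - x; trace(r b) - y)

x^2*y^2 - x*y*z - x^2 - y^2; x^3*y^2 - x^2*y*z - x^3 - 2*x*y^2 + y*z + 2*x; x*y^2*z - y^3 - y*z^2 - x*z + 2*y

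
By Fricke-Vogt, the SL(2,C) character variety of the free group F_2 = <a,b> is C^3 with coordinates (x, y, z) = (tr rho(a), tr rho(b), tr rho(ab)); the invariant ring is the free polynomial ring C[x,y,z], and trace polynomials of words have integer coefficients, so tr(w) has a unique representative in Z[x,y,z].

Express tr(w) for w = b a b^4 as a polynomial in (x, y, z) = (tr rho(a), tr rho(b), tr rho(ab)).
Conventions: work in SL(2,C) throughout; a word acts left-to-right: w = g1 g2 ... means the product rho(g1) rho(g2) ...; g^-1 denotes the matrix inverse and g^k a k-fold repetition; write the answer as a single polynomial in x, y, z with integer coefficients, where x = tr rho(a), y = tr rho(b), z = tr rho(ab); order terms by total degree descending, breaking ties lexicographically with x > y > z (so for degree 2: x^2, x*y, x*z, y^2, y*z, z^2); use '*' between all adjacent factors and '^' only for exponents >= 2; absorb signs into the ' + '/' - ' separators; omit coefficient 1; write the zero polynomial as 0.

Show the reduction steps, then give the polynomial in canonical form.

trace(b a b) = trace(b) * trace(a b) - trace(a)   [square of b] = y*z - x
trace(b^2 a b) = trace(b) * trace(b a b) - trace(b a)   [square of b] = y^2*z - x*y - z
trace(b a b^3) = trace(b) * trace(b^2 a b) - trace(b^2 a)   [square of b] = y^3*z - x*y^2 - 2*y*z + x
trace(b a b^4) = trace(b) * trace(b a b^3) - trace(b a b^2)   [square of b] = y^4*z - x*y^3 - 3*y^2*z + 2*x*y + z

y^4*z - x*y^3 - 3*y^2*z + 2*x*y + z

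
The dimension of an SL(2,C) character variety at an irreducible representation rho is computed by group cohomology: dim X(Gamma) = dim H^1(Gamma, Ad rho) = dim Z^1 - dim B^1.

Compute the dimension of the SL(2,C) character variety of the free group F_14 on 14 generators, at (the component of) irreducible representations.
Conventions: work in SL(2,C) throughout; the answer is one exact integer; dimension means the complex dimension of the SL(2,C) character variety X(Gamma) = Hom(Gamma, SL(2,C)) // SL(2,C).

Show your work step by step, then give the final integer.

Gamma = F_14 has 14 generators and no relators.
So Z^1 = (sl_2)^14 in full: dim Z^1 = 42.
dim B^1 = 3: the coboundary map is injective because an irreducible image has centralizer 0 in sl_2.
Therefore dim X = 42 - 3 = 39.

39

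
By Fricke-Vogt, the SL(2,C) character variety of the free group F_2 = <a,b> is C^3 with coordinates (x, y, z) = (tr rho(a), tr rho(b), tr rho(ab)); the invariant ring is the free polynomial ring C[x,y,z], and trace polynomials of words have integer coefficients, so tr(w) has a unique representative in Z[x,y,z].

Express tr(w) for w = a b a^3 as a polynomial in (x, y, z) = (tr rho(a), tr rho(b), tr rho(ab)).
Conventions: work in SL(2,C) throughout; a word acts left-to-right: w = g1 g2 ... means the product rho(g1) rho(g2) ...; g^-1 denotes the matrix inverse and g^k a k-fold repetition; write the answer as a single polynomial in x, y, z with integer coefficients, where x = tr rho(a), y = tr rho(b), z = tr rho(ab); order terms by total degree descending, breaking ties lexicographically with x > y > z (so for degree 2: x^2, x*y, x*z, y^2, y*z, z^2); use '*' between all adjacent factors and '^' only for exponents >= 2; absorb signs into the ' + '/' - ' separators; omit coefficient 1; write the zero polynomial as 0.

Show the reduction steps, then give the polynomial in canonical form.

trace(b a^2) = trace(a) * trace(b a) - trace(b) = x*z - y
trace(a b a^2) = trace(a) * trace(b a^2) - trace(b a) = x^2*z - x*y - z
trace(a b a^3) = trace(a) * trace(a b a^2) - trace(a b a) = x^3*z - x^2*y - 2*x*z + y

x^3*z - x^2*y - 2*x*z + y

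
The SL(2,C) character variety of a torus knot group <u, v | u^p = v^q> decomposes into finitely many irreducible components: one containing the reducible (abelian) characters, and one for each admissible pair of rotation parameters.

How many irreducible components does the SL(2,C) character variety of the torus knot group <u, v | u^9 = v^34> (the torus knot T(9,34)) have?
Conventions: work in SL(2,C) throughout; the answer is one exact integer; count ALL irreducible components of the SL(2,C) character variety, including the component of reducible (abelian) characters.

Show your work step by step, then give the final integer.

For T(9,34): irreducibility forces the central element u^9 = v^34 to one of +I, -I.
So on each irreducible component the traces are pinned: tr(u) = 2*cos(pi*alpha/9) with 1 <= alpha <= 8, tr(v) = 2*cos(pi*beta/34) with 1 <= beta <= 33.
The two central values (-1)^alpha I and (-1)^beta I must be the same matrix, so alpha and beta share a parity.
Counting: 4 odd alphas x 17 odd betas + 4 even alphas x 16 even betas = 68 + 64 = 132.
Total: 132 irreducible-character components + 1 reducible (abelian) component = 133.

133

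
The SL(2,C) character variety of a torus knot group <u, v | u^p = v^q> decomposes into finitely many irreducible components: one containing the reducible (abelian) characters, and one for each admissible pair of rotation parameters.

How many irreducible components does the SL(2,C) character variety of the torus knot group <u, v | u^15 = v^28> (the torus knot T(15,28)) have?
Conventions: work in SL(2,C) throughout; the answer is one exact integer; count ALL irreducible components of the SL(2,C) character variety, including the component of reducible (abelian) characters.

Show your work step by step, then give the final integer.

190

In the torus knot group T(15,28), u^15 = v^28 is central, so an irreducible representation sends it to +I or -I (Schur).
This locks tr(u) to 2*cos(pi*alpha/15), alpha in 1..14, and tr(v) to 2*cos(pi*beta/28), beta in 1..27, on each component of irreducible characters.
Consistency of u^15 = (-1)^alpha I with v^28 = (-1)^beta I forces alpha = beta (mod 2).
Enumerate parity-matched pairs: 7*14 odd-odd plus 7*13 even-even gives 189.
components with irreducible characters: 189; plus the single component of reducible (abelian) characters: total 190.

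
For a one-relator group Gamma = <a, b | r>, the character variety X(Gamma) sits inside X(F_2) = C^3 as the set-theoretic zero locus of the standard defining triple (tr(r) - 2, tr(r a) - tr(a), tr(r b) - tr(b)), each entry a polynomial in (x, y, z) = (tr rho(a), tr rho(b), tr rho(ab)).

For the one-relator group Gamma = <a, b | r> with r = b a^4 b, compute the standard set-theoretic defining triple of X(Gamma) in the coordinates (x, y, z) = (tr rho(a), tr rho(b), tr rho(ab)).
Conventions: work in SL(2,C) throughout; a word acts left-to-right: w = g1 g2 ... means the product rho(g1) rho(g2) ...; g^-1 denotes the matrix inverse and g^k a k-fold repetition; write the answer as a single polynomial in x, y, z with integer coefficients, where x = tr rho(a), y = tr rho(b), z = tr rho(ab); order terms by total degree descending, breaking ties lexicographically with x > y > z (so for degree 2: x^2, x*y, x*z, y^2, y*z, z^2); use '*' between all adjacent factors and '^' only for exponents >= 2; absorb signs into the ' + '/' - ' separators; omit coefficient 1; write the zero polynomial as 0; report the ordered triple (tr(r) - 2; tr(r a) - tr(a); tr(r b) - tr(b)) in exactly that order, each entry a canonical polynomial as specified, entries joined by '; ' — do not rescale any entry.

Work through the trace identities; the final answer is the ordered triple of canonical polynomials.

x^3*y*z - x^4 - x^2*y^2 - 2*x*y*z + 4*x^2 + y^2 - 4; x^3*z^2 - x^2*y*z - x^3 - 2*x*z^2 + y*z + 2*x; x^3*y^2*z - x^4*y - x^2*y^3 - x^3*z - 2*x*y^2*z + 5*x^2*y + y^3 + 2*x*z - 4*y

tr(b a^2) = tr(a)*tr(b a) - tr(b) = x*z - y
and tr(a^2 b a) = tr(a)*tr(b a^2) - tr(b a) = x^2*z - x*y - z
tr(a^4 b) = tr(a)*tr(a^2 b a) - tr(a^2 b) = x^3*z - x^2*y - 2*x*z + y
and tr(a^2) = tr(a)*tr(a) - tr(1) = x^2 - 2
tr(a^3) = tr(a)*tr(a^2) - tr(a) = x^3 - 3*x
tr(a^4) = tr(a)*tr(a^3) - tr(a^2) = x^4 - 4*x^2 + 2
and tr(b a^4 b) = tr(b)*tr(a^4 b) - tr(a^4) = x^3*y*z - x^4 - x^2*y^2 - 2*x*y*z + 4*x^2 + y^2 - 2
tr(b a b a) = tr(a b)*tr(a b) - tr(1)   [split at a repeated a] = z^2 - 2
tr(b a b) = tr(b)*tr(a b) - tr(a)   [square of b] = y*z - x
tr(a b a b a) = tr(a)*tr(b a b a) - tr(b a b)   [square of a] = x*z^2 - y*z - x
tr(a^2 b a b a) = tr(a)*tr(a b a b a) - tr(a b a b)   [square of a] = x^2*z^2 - x*y*z - x^2 - z^2 + 2
tr(b a^4 b a) = tr(a)*tr(a^2 b a b a) - tr(a^2 b a b)   [square of a] = x^3*z^2 - x^2*y*z - x^3 - 2*x*z^2 + y*z + 3*x
tr(b^2) = tr(b)*tr(b) - tr(1) = y^2 - 2
and tr(a b^2 a) = tr(a)*tr(b^2 a) - tr(b^2) = x*y*z - x^2 - y^2 + 2
tr(b a^3 b) = tr(a)*tr(a b^2 a) - tr(a b^2) = x^2*y*z - x^3 - x*y^2 - y*z + 3*x
tr(a^2 b^3 a) = tr(b)*tr(b a^3 b) - tr(b a^3) = x^2*y^2*z - x^3*y - x*y^3 - x^2*z - y^2*z + 4*x*y + z
next, tr(b^3 a) = tr(b)*tr(b a b) - tr(b a) = y^2*z - x*y - z
tr(b^3) = tr(b)*tr(b^2) - tr(b) = y^3 - 3*y
tr(a^2 b^3) = tr(a)*tr(b^3 a) - tr(b^3) = x*y^2*z - x^2*y - y^3 - x*z + 3*y
next, tr(b a^4 b^2) = tr(a)*tr(a^2 b^3 a) - tr(a^2 b^3) = x^3*y^2*z - x^4*y - x^2*y^3 - x^3*z - 2*x*y^2*z + 5*x^2*y + y^3 + 2*x*z - 3*y
assemble the triple (tr(r) - 2; tr(r a) - x; tr(r b) - y)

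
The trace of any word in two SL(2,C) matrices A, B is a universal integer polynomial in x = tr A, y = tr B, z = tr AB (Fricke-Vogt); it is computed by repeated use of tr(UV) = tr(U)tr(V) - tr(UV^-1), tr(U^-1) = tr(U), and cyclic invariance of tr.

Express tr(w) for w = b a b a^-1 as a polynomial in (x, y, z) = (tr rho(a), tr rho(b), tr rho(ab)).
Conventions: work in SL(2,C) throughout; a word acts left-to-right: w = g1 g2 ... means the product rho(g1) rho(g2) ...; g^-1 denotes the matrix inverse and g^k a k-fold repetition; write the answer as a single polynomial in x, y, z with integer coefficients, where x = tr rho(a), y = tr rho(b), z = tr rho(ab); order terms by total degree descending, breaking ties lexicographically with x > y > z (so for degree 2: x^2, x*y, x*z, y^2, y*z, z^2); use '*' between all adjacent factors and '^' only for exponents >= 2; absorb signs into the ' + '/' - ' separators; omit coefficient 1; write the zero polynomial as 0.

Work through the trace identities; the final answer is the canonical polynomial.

reduce: tr(b a b) = tr(b) * tr(a b) - tr(a) = y*z - x
so tr(b a b a) = tr(b a) * tr(b a) - tr(1)   [split at repeated b] = z^2 - 2
tr(b a b a^-1) = tr(b a b) * tr(a) - tr(b a b a) = x*y*z - x^2 - z^2 + 2

x*y*z - x^2 - z^2 + 2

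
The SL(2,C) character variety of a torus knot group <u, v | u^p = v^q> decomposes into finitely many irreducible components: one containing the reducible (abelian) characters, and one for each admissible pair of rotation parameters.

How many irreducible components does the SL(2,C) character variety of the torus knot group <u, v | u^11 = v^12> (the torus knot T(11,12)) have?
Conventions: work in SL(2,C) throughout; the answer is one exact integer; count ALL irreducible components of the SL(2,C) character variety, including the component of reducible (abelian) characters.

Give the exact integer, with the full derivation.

In the torus knot group T(11,12), u^11 = v^12 is central, so an irreducible representation sends it to +I or -I (Schur).
So on each irreducible component the traces are pinned: tr(u) = 2*cos(pi*alpha/11) with 1 <= alpha <= 10, tr(v) = 2*cos(pi*beta/12) with 1 <= beta <= 11.
Consistency of u^11 = (-1)^alpha I with v^12 = (-1)^beta I forces alpha = beta (mod 2).
Enumerate parity-matched pairs: 5*6 odd-odd plus 5*5 even-even gives 55.
That is 55 components of irreducible characters, and with the reducible (abelian) component the total is 56.

56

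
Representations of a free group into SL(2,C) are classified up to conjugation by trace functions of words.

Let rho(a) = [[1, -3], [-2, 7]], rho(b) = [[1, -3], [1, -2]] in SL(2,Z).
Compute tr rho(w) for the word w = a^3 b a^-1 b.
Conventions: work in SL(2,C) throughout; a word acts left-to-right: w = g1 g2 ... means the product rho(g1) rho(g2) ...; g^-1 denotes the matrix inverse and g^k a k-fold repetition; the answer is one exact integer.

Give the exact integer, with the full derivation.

rho(a) = [[1, -3], [-2, 7]]
... * rho(a) = [[1, -3], [-2, 7]]  ->  [[7, -24], [-16, 55]]
... * rho(a) = [[1, -3], [-2, 7]]  ->  [[55, -189], [-126, 433]]
... * rho(b) = [[1, -3], [1, -2]]  ->  [[-134, 213], [307, -488]]
... * rho(a^-1) = [[7, 3], [2, 1]]  ->  [[-512, -189], [1173, 433]]
... * rho(b) = [[1, -3], [1, -2]]  ->  [[-701, 1914], [1606, -4385]]
tr = -701 + -4385 = -5086

-5086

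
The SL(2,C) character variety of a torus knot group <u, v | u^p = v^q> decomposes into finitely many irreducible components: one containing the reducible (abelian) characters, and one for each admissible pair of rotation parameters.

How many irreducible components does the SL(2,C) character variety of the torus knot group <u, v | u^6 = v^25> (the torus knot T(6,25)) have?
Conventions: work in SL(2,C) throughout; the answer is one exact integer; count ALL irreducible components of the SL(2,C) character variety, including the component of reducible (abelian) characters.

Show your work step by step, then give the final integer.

61

In the torus knot group T(6,25), u^6 = v^25 is central, so an irreducible representation sends it to +I or -I (Schur).
This locks tr(u) to 2*cos(pi*alpha/6), alpha in 1..5, and tr(v) to 2*cos(pi*beta/25), beta in 1..24, on each component of irreducible characters.
u^6 = (-1)^alpha I and v^25 = (-1)^beta I must agree, so alpha and beta have equal parity.
Counting: 3 odd alphas x 12 odd betas + 2 even alphas x 12 even betas = 36 + 24 = 60.
Total: 60 irreducible-character components + 1 reducible (abelian) component = 61.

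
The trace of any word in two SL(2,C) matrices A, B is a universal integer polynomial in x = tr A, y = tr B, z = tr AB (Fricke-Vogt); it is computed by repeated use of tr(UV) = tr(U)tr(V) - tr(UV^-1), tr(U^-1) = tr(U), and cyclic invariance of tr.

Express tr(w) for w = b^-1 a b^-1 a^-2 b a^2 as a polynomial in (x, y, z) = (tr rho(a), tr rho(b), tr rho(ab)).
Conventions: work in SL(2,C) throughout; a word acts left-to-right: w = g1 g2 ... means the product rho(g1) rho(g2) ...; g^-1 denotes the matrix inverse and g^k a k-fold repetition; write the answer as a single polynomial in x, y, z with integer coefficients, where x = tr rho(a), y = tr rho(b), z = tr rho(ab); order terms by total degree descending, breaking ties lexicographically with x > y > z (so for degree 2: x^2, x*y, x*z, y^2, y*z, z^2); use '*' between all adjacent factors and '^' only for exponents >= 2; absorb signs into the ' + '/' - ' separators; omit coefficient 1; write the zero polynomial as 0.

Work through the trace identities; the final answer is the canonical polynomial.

tr(a^2) = tr(a) * tr(a) - tr(1)  (reduce the a square) = x^2 - 2
tr(a^2 b) = tr(a) * tr(b a) - tr(b)  (reduce the a square) = x*z - y
tr(b^2 a^2) = tr(b) * tr(a^2 b) - tr(a^2)  (reduce the b square) = x*y*z - x^2 - y^2 + 2
tr(b^2 a) = tr(b) * tr(a b) - tr(a)  (reduce the b square) = y*z - x
tr(a b^2 a^2) = tr(a) * tr(b^2 a^2) - tr(b^2 a)  (reduce the a square) = x^2*y*z - x^3 - x*y^2 - y*z + 3*x
tr(b a b a) = tr(a b) * tr(a b) - tr(1)  (split on a) = z^2 - 2
tr(a^2 b a b) = tr(a) * tr(b a b a) - tr(b a b)  (reduce the a square) = x*z^2 - y*z - x
tr(a^2 b a) = tr(a) * tr(b a^2) - tr(b a)  (reduce the a square) = x^2*z - x*y - z
tr(a b^2 a^2 b) = tr(b) * tr(a^2 b a b) - tr(a^2 b a)  (reduce the b square) = x*y*z^2 - x^2*z - y^2*z + z
tr(b a^2 b^-1 a b) = tr(a b^2 a^2) * tr(b) - tr(a b^2 a^2 b)  (eliminate b^-1) = x^2*y^2*z - x^3*y - x*y^3 - x*y*z^2 + x^2*z + 3*x*y - z
tr(a b a b a^2) = tr(a) * tr(a b a b a) - tr(a b a b)  (reduce the a square) = x^2*z^2 - x*y*z - x^2 - z^2 + 2
tr(b a b a b a) = tr(a b a b) * tr(a b) - tr(b a)  (split on a) = z^3 - 3*z
tr(b a b a b) = tr(b) * tr(a b a b) - tr(a b a)  (reduce the b square) = y*z^2 - x*z - y
tr(a b a b a^2 b) = tr(a) * tr(b a b a b a) - tr(b a b a b)  (reduce the a square) = x*z^3 - y*z^2 - 2*x*z + y
tr(b a^2 b^-1 a b a) = tr(a b a b a^2) * tr(b) - tr(a b a b a^2 b)  (eliminate b^-1) = x^2*y*z^2 - x*y^2*z - x*z^3 - x^2*y + 2*x*z + y
tr(a^-1 b a^2 b^-1 a b) = tr(b a^2 b^-1 a b) * tr(a) - tr(b a^2 b^-1 a b a)  (eliminate a^-1) = x^3*y^2*z - x^4*y - x^2*y^3 - 2*x^2*y*z^2 + x^3*z + x*y^2*z + x*z^3 + 4*x^2*y - 3*x*z - y
tr(b a^2 b^-1 a b^-1 a^-1) = tr(a^-1 b a^2 b^-1 a) * tr(b) - tr(a^-1 b a^2 b^-1 a b)  (eliminate b^-1) = -x^3*y^2*z + x^4*y + x^2*y^3 + 2*x^2*y*z^2 - x^3*z - x*y^2*z - x*z^3 - 3*x^2*y + 3*x*z - y
tr(a^3) = tr(a) * tr(a^2) - tr(a)  (reduce the a square) = x^3 - 3*x
tr(a^2 b^-1 a) = tr(a^3) * tr(b) - tr(a^3 b)  (eliminate b^-1) = x^3*y - x^2*z - 2*x*y + z
tr(b^-1 a b^-1 a^-2 b a^2) = tr(b a^2 b^-1 a b^-1 a^-1) * tr(a) - tr(b a^2 b^-1 a b^-1)  (eliminate a^-1) = -x^4*y^2*z + x^5*y + x^3*y^3 + 2*x^3*y*z^2 - x^4*z - x^2*y^2*z - x^2*z^3 - 4*x^3*y + 4*x^2*z + x*y - z

-x^4*y^2*z + x^5*y + x^3*y^3 + 2*x^3*y*z^2 - x^4*z - x^2*y^2*z - x^2*z^3 - 4*x^3*y + 4*x^2*z + x*y - z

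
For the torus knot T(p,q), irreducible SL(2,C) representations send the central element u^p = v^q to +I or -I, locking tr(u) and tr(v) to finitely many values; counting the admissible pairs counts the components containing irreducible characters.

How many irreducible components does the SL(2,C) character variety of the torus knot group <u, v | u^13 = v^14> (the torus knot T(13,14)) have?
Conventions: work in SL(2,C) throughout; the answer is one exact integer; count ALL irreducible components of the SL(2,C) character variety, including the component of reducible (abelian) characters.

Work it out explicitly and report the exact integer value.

79

For T(13,14): irreducibility forces the central element u^13 = v^14 to one of +I, -I.
On an irreducible component, tr(u) is locked at 2*cos(pi*alpha/13) for some alpha in 1..12, and tr(v) at 2*cos(pi*beta/14) for some beta in 1..13.
u^13 = (-1)^alpha I and v^14 = (-1)^beta I must agree, so alpha and beta have equal parity.
Counting: 6 odd alphas x 7 odd betas + 6 even alphas x 6 even betas = 42 + 36 = 78.
That is 78 components of irreducible characters, and with the reducible (abelian) component the total is 79.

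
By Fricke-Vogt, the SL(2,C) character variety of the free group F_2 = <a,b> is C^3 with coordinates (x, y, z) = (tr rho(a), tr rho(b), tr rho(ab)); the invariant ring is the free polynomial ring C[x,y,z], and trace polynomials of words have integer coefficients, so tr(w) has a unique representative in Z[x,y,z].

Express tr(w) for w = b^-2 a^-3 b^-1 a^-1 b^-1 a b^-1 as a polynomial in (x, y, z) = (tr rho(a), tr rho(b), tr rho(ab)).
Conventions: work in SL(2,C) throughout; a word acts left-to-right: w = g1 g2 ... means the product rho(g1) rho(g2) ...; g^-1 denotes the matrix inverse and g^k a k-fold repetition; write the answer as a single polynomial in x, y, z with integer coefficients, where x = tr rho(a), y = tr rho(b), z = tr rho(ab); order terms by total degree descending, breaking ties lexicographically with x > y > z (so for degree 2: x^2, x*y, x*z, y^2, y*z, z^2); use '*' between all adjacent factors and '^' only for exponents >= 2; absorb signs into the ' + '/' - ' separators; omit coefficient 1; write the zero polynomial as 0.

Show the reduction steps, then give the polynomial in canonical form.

tr(b^-1) = tr(b) = y
tr(b^-1 a) = tr(a)*tr(b) - tr(a b)  (eliminate b^-1) = x*y - z
tr(a^-1 b^-1) = tr(b^-1)*tr(a) - tr(b^-1 a)  (eliminate a^-1) = z
tr(b^-1 a^-2) = tr(a^-1 b^-1)*tr(a) - tr(a^-1 b^-1 a)  (eliminate a^-1) = x*z - y
tr(a^-2) = tr(a^-1)*tr(a) - tr(1)  (eliminate a^-1) = x^2 - 2
tr(a^-2 b^-2) = tr(b^-1 a^-2)*tr(b) - tr(b^-1 a^-2 b)  (eliminate b^-1) = x*y*z - x^2 - y^2 + 2
tr(b^-2 a^-2 b^-1) = tr(a^-2 b^-2)*tr(b) - tr(a^-2 b^-1)  (eliminate b^-1) = x*y^2*z - x^2*y - y^3 - x*z + 3*y
tr(b^-3 a^-2 b^-1) = tr(b^-2 a^-2 b^-1)*tr(b) - tr(b^-2 a^-2)  (eliminate b^-1) = x*y^3*z - x^2*y^2 - y^4 - 2*x*y*z + x^2 + 4*y^2 - 2
tr(a b a b) = tr(a b)*tr(a b) - tr(1)  (split on a) = z^2 - 2
tr(b a b^-1 a) = tr(a b a)*tr(b) - tr(a b a b)  (eliminate b^-1) = x*y*z - y^2 - z^2 + 2
tr(b^-1 a^-1 b a) = tr(b a b^-1)*tr(a) - tr(b a b^-1 a)  (eliminate a^-1) = -x*y*z + x^2 + y^2 + z^2 - 2
tr(a^-1 b a b^-2) = tr(b^-1 a^-1 b a)*tr(b) - tr(b^-1 a^-1 b a b)  (eliminate b^-1) = -x*y^2*z + x^2*y + y^3 + y*z^2 - 3*y
tr(a^-1 b a b^-2 a^-1) = tr(a^-1 b a b^-2)*tr(a) - tr(a^-1 b a b^-2 a)  (eliminate a^-1) = -x^2*y^2*z + x^3*y + x*y^3 + x*y*z^2 - 4*x*y + z
tr(a b^2 a b) = tr(b)*tr(a b a b) - tr(a b a)  (reduce the b square) = y*z^2 - x*z - y
tr(b^-1 a b^2 a) = tr(a b^2 a)*tr(b) - tr(a b^2 a b)  (eliminate b^-1) = x*y^2*z - x^2*y - y^3 - y*z^2 + x*z + 3*y
tr(b^2 a b^-2 a) = tr(b^-1 a b^2 a)*tr(b) - tr(b^-1 a b^2 a b)  (eliminate b^-1) = x*y^3*z - x^2*y^2 - y^4 - y^2*z^2 + x^2 + 4*y^2 - 2
tr(b a b^-2 a^-1 b) = tr(b^2 a b^-2)*tr(a) - tr(b^2 a b^-2 a)  (eliminate a^-1) = -x*y^3*z + x^2*y^2 + y^4 + y^2*z^2 - 4*y^2 + 2
tr(b a b) = tr(b)*tr(a b) - tr(a)  (reduce the b square) = y*z - x
tr(b a b a b a) = tr(a b a b)*tr(a b) - tr(b a)  (split on a) = z^3 - 3*z
tr(a^-1 b a b a b) = tr(b a b a b)*tr(a) - tr(b a b a b a)  (eliminate a^-1) = x*y*z^2 - x^2*z - z^3 - x*y + 3*z
tr(a^-1 b a b a b^-1) = tr(a^-1 b a b a)*tr(b) - tr(a^-1 b a b a b)  (eliminate b^-1) = -x*y*z^2 + x^2*z + y^2*z + z^3 - 3*z
tr(b a b^-2 a^-1 b a) = tr(a^-1 b a b a b^-1)*tr(b) - tr(a^-1 b a b a)  (eliminate b^-1) = -x*y^2*z^2 + x^2*y*z + y^3*z + y*z^3 - 4*y*z + x
tr(a^-1 b a b^-2 a^-1 b) = tr(b a b^-2 a^-1 b)*tr(a) - tr(b a b^-2 a^-1 b a)  (eliminate a^-1) = -x^2*y^3*z + x^3*y^2 + x*y^4 + 2*x*y^2*z^2 - x^2*y*z - y^3*z - y*z^3 - 4*x*y^2 + 4*y*z + x
tr(b^-1 a^-1 b a b^-2 a^-1) = tr(a^-1 b a b^-2 a^-1)*tr(b) - tr(a^-1 b a b^-2 a^-1 b)  (eliminate b^-1) = -x*y^2*z^2 + x^2*y*z + y^3*z + y*z^3 - 3*y*z - x
tr(b^-1 a^-1 b a b^-2) = tr(b^-2 a^-1 b a)*tr(b) - tr(b^-2 a^-1 b a b)  (eliminate b^-1) = -x*y^3*z + x^2*y^2 + y^4 + y^2*z^2 + x*y*z - x^2 - 4*y^2 - z^2 + 2
tr(b^-1 a^-2 b^-1 a^-1 b a b^-1) = tr(b^-1 a^-1 b a b^-2 a^-1)*tr(a) - tr(b^-1 a^-1 b a b^-2)  (eliminate a^-1) = -x^2*y^2*z^2 + x^3*y*z + 2*x*y^3*z + x*y*z^3 - x^2*y^2 - y^4 - y^2*z^2 - 4*x*y*z + 4*y^2 + z^2 - 2
tr(a b a^2) = tr(a)*tr(b a^2) - tr(b a)  (reduce the a square) = x^2*z - x*y - z
tr(a b a^2 b) = tr(a)*tr(b a b a) - tr(b a b)  (reduce the a square) = x*z^2 - y*z - x
tr(b a^2 b^-1 a) = tr(a b a^2)*tr(b) - tr(a b a^2 b)  (eliminate b^-1) = x^2*y*z - x*y^2 - x*z^2 + x
tr(a b^-1 a^-1 b a) = tr(b a^2 b^-1)*tr(a) - tr(b a^2 b^-1 a)  (eliminate a^-1) = -x^2*y*z + x^3 + x*y^2 + x*z^2 - 3*x
tr(b^-1 a^-1 b a b^-1 a) = tr(a b^-1 a^-1 b a)*tr(b) - tr(a b^-1 a^-1 b a b)  (eliminate b^-1) = -x^2*y^2*z + x^3*y + x*y^3 + 2*x*y*z^2 - x^2*z - y^2*z - z^3 - 3*x*y + 3*z
tr(b^-1 a^-1 b a b^-1 a^-1) = tr(b^-1 a^-1 b a b^-1)*tr(a) - tr(b^-1 a^-1 b a b^-1 a)  (eliminate a^-1) = -x*y*z^2 + x^2*z + y^2*z + z^3 - 3*z
tr(b^-1 a^-2 b^-1 a^-1 b a) = tr(b^-1 a^-1 b a b^-1 a^-1)*tr(a) - tr(b^-1 a^-1 b a b^-1)  (eliminate a^-1) = -x^2*y*z^2 + x^3*z + 2*x*y^2*z + x*z^3 - x^2*y - y^3 - y*z^2 - 3*x*z + 3*y
tr(a b^-3 a^-2 b^-1 a^-1 b) = tr(b^-1 a^-2 b^-1 a^-1 b a b^-1)*tr(b) - tr(b^-1 a^-2 b^-1 a^-1 b a)  (eliminate b^-1) = -x^2*y^3*z^2 + x^3*y^2*z + 2*x*y^4*z + x*y^2*z^3 - x^2*y^3 + x^2*y*z^2 - y^5 - y^3*z^2 - x^3*z - 6*x*y^2*z - x*z^3 + x^2*y + 5*y^3 + 2*y*z^2 + 3*x*z - 5*y
tr(a^-2 b^-1 a^-1 b^-1 a b^-3) = tr(a b^-3 a^-2 b^-1 a^-1)*tr(b) - tr(a b^-3 a^-2 b^-1 a^-1 b)  (eliminate b^-1) = x^2*y^3*z^2 - x^3*y^2*z - x*y^4*z - x*y^2*z^3 - x^2*y*z^2 + y^3*z^2 + x^3*z + 4*x*y^2*z + x*z^3 - y^3 - 2*y*z^2 - 3*x*z + 3*y
tr(b^-1 a^-1 b^-1 a) = tr(a^-1 b^-1 a)*tr(b) - tr(a^-1 b^-1 a b)  (eliminate b^-1) = x*y*z - x^2 - z^2 + 2
tr(b^-2 a^-1 b^-1 a) = tr(b^-1 a^-1 b^-1 a)*tr(b) - tr(b^-1 a^-1 b^-1 a b)  (eliminate b^-1) = x*y^2*z - x^2*y - y*z^2 + y
tr(b^-1 a^-1 b^-1 a b^-2) = tr(b^-2 a^-1 b^-1 a)*tr(b) - tr(b^-2 a^-1 b^-1 a b)  (eliminate b^-1) = x*y^3*z - x^2*y^2 - y^2*z^2 - x*y*z + x^2 + y^2 + z^2 - 2
tr(b^-1 a b^-1) = tr(b^-1 a)*tr(b) - tr(b^-1 a b)  (eliminate b^-1) = x*y^2 - y*z - x
tr(a b^-1 a^-1 b^-1 a b^-1) = tr(a b^-1 a b^-1 a^-1)*tr(b) - tr(a b^-1 a b^-1 a^-1 b)  (eliminate b^-1) = x^2*y^2*z - x^3*y - 2*x*y*z^2 + x^2*z + z^3 + 2*x*y - 3*z
tr(b^-1 a^2 b a) = tr(a^2 b a)*tr(b) - tr(a^2 b a b)  (eliminate b^-1) = x^2*y*z - x*y^2 - x*z^2 + x
tr(a^-1 b^-1 a^2 b) = tr(b^-1 a^2 b)*tr(a) - tr(b^-1 a^2 b a)  (eliminate a^-1) = -x^2*y*z + x^3 + x*y^2 + x*z^2 - 3*x
tr(a b^-1 a^-1 b^-1 a) = tr(a^-1 b^-1 a^2)*tr(b) - tr(a^-1 b^-1 a^2 b)  (eliminate b^-1) = x^2*y*z - x^3 - x*z^2 - y*z + 3*x
tr(b^-1 a^-1 b^-1 a b^-2 a) = tr(a b^-1 a^-1 b^-1 a b^-1)*tr(b) - tr(a b^-1 a^-1 b^-1 a)  (eliminate b^-1) = x^2*y^3*z - x^3*y^2 - 2*x*y^2*z^2 + y*z^3 + x^3 + 2*x*y^2 + x*z^2 - 2*y*z - 3*x
tr(b^-2 a^-1 b^-1 a^-1 b^-1 a) = tr(b^-1 a^-1 b^-1 a b^-2)*tr(a) - tr(b^-1 a^-1 b^-1 a b^-2 a)  (eliminate a^-1) = x*y^2*z^2 - x^2*y*z - y*z^3 - x*y^2 + 2*y*z + x
tr(a^-1 b^-1 a^-1 b^-1 a b^-3) = tr(b^-2 a^-1 b^-1 a^-1 b^-1 a)*tr(b) - tr(b^-2 a^-1 b^-1 a^-1 b^-1 a b)  (eliminate b^-1) = x*y^3*z^2 - x^2*y^2*z - y^2*z^3 - x*y^3 - x*y*z^2 + x^2*z + 2*y^2*z + z^3 + 2*x*y - 3*z
tr(b^-2 a^-3 b^-1 a^-1 b^-1 a b^-1) = tr(a^-2 b^-1 a^-1 b^-1 a b^-3)*tr(a) - tr(a^-2 b^-1 a^-1 b^-1 a b^-3 a)  (eliminate a^-1) = x^3*y^3*z^2 - x^4*y^2*z - x^2*y^4*z - x^2*y^2*z^3 - x^3*y*z^2 + x^4*z + 5*x^2*y^2*z + x^2*z^3 + y^2*z^3 - x*y*z^2 - 4*x^2*z - 2*y^2*z - z^3 + x*y + 3*z

x^3*y^3*z^2 - x^4*y^2*z - x^2*y^4*z - x^2*y^2*z^3 - x^3*y*z^2 + x^4*z + 5*x^2*y^2*z + x^2*z^3 + y^2*z^3 - x*y*z^2 - 4*x^2*z - 2*y^2*z - z^3 + x*y + 3*z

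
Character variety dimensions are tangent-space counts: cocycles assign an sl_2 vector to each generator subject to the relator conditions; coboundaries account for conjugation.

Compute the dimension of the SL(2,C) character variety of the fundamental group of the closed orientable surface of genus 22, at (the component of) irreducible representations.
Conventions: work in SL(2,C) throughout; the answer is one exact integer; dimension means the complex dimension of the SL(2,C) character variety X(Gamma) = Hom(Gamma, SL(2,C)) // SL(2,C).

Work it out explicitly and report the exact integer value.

The genus-22 surface group: 2g = 44 generators, one relator prod [a_i, b_i].
Unconstrained cocycle data is one sl_2 vector per generator (132 dimensions), cut by the relator condition d_2(z) = 0.
At an irreducible rho, H^2 = coker(d_2) vanishes (Poincare duality: H^2 is dual to H^0 = invariants = 0), so d_2 is surjective onto sl_2 and dim Z^1 = 132 - 3 = 129.
As always at irreducible rho, dim B^1 = 3.
dim H^1 = 129 - 3 = 126 = dim X.

126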